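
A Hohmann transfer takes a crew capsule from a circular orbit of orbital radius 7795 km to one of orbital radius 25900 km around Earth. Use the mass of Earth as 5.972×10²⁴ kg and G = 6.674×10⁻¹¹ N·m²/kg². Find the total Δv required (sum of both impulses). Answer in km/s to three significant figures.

μ = GM = 6.674×10⁻¹¹ × 5.972×10²⁴ = 3.986×10¹⁴ m³/s².
r₁ = 7795 km = 7.795×10⁶ m.
r₂ = 25900 km = 2.590×10⁷ m.
Transfer ellipse a_t = (r₁ + r₂)/2 = 1.685×10⁷ m.
At r₁: circular v_c1 = √(μ/r₁) = 7151 m/s; transfer-perigee v_p = √[μ(2/r₁ − 1/a_t)] = 8866 m/s.
Δv₁ = v_p − v_c1 = 1715 m/s.
At r₂: circular v_c2 = √(μ/r₂) = 3923 m/s; transfer-apogee v_a = √[μ(2/r₂ − 1/a_t)] = 2668 m/s.
Δv₂ = v_c2 − v_a = 1255 m/s.
Total Δv = Δv₁ + Δv₂ = 2970 m/s = 2.970 km/s.

Δv_total ≈ 2.97 km/s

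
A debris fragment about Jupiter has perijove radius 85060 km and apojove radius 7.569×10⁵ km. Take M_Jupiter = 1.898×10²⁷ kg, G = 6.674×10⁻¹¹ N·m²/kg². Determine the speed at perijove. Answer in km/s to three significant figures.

v ≈ 51.7 km/s

μ = GM = 6.674×10⁻¹¹ × 1.898×10²⁷ = 1.267×10¹⁷ m³/s².
Semi-major axis a = (r_p + r_a)/2 = 4.2098×10⁵ km = 4.210×10⁸ m.
Vis-viva: v² = μ(2/r − 1/a) = 1.267×10¹⁷ × (2.351×10⁻⁸ − 2.375×10⁻⁹) = 2.678×10⁹ m²/s².
v = 51740 m/s = 51.74 km/s.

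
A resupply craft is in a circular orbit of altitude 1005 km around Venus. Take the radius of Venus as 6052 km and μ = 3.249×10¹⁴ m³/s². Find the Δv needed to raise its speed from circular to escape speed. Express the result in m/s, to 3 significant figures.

Δv ≈ 2810 m/s

r = 6052 + 1005 = 7057.0 km = 7.0570×10⁶ m.
Circular speed v_c = √(μ/r) = 6785 m/s.
Escape speed v_esc = √(2μ/r) = √2 × v_c = 9596 m/s.
Δv = v_esc − v_c = 2811 m/s.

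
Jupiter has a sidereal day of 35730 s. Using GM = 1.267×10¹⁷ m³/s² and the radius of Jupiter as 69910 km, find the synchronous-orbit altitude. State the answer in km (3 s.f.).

h_sync ≈ 90100 km

A synchronous orbit has period T, so by Kepler's third law a = (μT²/4π²)^(1/3).
μT²/4π² = 1.267×10¹⁷ × (3.573×10⁴)² / 39.48 = 4.097×10²⁴ m³.
a = 1.600×10⁸ m = 1.6002×10⁵ km.
Altitude h = a − R = 1.6002×10⁵ − 69910 = 90105 km.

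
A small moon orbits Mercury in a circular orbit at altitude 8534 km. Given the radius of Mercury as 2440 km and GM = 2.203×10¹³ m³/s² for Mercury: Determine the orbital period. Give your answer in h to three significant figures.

T ≈ 13.5 h

r = 2440 + 8534 = 10974 km = 1.0974×10⁷ m.
Kepler's third law: T = 2π√(r³/μ) = 2π√((1.097×10⁷)³ / 2.203×10¹³).
r³/μ = 5.999×10⁷ s², so T = 2π × 7.745×10³ = 4.867×10⁴ s.
Converting: 4.867×10⁴ s ÷ 3600 = 13.52 h.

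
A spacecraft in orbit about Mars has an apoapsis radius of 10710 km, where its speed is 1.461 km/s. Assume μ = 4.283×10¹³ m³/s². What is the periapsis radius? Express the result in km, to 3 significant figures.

periapsis radius ≈ 3900 km

r_a = 1.071×10⁷ m.
Specific energy ε = v²/2 − μ/r = -2.932×10⁶ J/kg, so a = −μ/(2ε) = 7.304×10⁶ m.
The apsides satisfy r_p + r_a = 2a, so the periapsis radius is 2a − r_a = 3.899×10⁶ m = 3898.7 km.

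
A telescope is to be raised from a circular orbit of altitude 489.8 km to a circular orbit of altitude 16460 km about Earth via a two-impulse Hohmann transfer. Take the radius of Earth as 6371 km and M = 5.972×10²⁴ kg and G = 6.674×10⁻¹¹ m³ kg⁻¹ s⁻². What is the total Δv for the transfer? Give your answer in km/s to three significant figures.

Δv_total ≈ 3.17 km/s

μ = GM = 6.674×10⁻¹¹ × 5.972×10²⁴ = 3.986×10¹⁴ m³/s².
r₁ = 6371 + 489.8 = 6860.8 km = 6.8608×10⁶ m.
r₂ = 6371 + 16460 = 22831 km = 2.2831×10⁷ m.
Transfer ellipse a_t = (r₁ + r₂)/2 = 1.485×10⁷ m.
At r₁: circular v_c1 = √(μ/r₁) = 7622 m/s; transfer-perigee v_p = √[μ(2/r₁ − 1/a_t)] = 9452 m/s.
Δv₁ = v_p − v_c1 = 1830 m/s.
At r₂: circular v_c2 = √(μ/r₂) = 4178 m/s; transfer-apogee v_a = √[μ(2/r₂ − 1/a_t)] = 2840 m/s.
Δv₂ = v_c2 − v_a = 1338 m/s.
Total Δv = Δv₁ + Δv₂ = 3168 m/s = 3.168 km/s.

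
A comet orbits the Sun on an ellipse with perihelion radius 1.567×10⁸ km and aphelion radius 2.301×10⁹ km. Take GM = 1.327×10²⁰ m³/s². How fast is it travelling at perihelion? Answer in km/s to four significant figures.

Semi-major axis a = (r_p + r_a)/2 = 1.2288×10⁹ km = 1.229×10¹² m.
Vis-viva: v² = μ(2/r − 1/a) = 1.327×10²⁰ × (1.276×10⁻¹¹ − 8.138×10⁻¹³) = 1.586×10⁹ m²/s².
v = 39820 m/s = 39.82 km/s.

v ≈ 39.82 km/s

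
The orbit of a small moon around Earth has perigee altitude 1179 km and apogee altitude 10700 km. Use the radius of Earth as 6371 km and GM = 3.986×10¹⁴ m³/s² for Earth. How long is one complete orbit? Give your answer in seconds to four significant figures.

r_p = 6371 + 1179 = 7550.0 km = 7.5500×10⁶ m.
r_a = 6371 + 10700 = 17071 km = 1.7071×10⁷ m.
Semi-major axis a = (r_p + r_a)/2 = (7550.0 + 17071)/2 = 12310 km = 1.231×10⁷ m.
By Kepler's third law T = 2π√(a³/μ) = 2π × 2.163×10³ = 1.359×10⁴ s.

T ≈ 13590 seconds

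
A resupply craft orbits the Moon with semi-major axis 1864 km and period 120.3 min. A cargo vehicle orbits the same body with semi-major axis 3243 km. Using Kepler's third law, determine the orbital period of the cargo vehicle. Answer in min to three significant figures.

T₂ ≈ 276 min

Kepler's third law: T² ∝ a³, so T₂ = T₁ (a₂/a₁)^(3/2).
a₂/a₁ = 1.740, (a₂/a₁)^(3/2) = 2.295.
T₂ = 120.3 × 2.295 = 276.1 min.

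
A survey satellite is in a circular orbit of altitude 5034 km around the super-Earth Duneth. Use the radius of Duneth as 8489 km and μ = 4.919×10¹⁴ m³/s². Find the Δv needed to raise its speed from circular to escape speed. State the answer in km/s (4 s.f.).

Δv ≈ 2.498 km/s

r = 8489 + 5034 = 13523 km = 1.3523×10⁷ m.
Circular speed v_c = √(μ/r) = 6031 m/s.
Escape speed v_esc = √(2μ/r) = √2 × v_c = 8529 m/s.
Δv = v_esc − v_c = 2498 m/s = 2.498 km/s.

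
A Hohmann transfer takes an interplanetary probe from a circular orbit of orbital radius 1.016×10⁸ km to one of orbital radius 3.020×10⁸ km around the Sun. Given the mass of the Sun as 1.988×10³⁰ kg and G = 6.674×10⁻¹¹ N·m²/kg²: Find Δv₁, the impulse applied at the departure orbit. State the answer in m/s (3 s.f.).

Δv ≈ 8070 m/s

μ = GM = 6.674×10⁻¹¹ × 1.988×10³⁰ = 1.327×10²⁰ m³/s².
r₁ = 1.016×10⁸ km = 1.016×10¹¹ m.
r₂ = 3.020×10⁸ km = 3.020×10¹¹ m.
Transfer ellipse a_t = (r₁ + r₂)/2 = 2.018×10¹¹ m.
At r₁: circular v_c1 = √(μ/r₁) = 36140 m/s; transfer-perihelion v_p = √[μ(2/r₁ − 1/a_t)] = 44210 m/s.
Δv₁ = v_p − v_c1 = 8070 m/s.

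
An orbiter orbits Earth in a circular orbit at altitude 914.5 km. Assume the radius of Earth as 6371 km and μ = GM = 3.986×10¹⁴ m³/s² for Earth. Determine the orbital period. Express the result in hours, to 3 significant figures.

T ≈ 1.72 hours

r = 6371 + 914.5 = 7285.5 km = 7.2855×10⁶ m.
Kepler's third law: T = 2π√(r³/μ) = 2π√((7.286×10⁶)³ / 3.986×10¹⁴).
r³/μ = 9.702×10⁵ s², so T = 2π × 9.850×10² = 6.189×10³ s.
Converting: 6.189×10³ s ÷ 3600 = 1.719 hours.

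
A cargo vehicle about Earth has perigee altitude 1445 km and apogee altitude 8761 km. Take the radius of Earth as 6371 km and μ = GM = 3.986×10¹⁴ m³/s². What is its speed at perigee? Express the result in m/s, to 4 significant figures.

v ≈ 8201 m/s

r_p = 6371 + 1445 = 7816.0 km = 7.8160×10⁶ m.
r_a = 6371 + 8761 = 15132 km = 1.5132×10⁷ m.
Semi-major axis a = (r_p + r_a)/2 = 11474 km = 1.147×10⁷ m.
Vis-viva: v² = μ(2/r − 1/a) = 3.986×10¹⁴ × (2.559×10⁻⁷ − 8.715×10⁻⁸) = 6.726×10⁷ m²/s².
v = 8201 m/s.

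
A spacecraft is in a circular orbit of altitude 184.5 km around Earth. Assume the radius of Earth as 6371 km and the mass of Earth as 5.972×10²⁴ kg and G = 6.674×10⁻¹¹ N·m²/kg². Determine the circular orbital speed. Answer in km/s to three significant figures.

v ≈ 7.80 km/s

μ = GM = 6.674×10⁻¹¹ × 5.972×10²⁴ = 3.986×10¹⁴ m³/s².
r = 6371 + 184.5 = 6555.5 km = 6.5555×10⁶ m.
For a circular orbit v = √(μ/r) = √(3.986×10¹⁴ / 6.556×10⁶) = √(6.080×10⁷) = 7797 m/s.
That is 7.797 km/s.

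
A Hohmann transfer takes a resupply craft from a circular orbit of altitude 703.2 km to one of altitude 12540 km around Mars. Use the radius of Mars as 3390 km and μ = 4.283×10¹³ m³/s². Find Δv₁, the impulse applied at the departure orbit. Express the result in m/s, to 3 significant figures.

Δv ≈ 846 m/s

r₁ = 3390 + 703.2 = 4093.2 km = 4.0932×10⁶ m.
r₂ = 3390 + 12540 = 15930 km = 1.5930×10⁷ m.
Transfer ellipse a_t = (r₁ + r₂)/2 = 1.001×10⁷ m.
At r₁: circular v_c1 = √(μ/r₁) = 3235 m/s; transfer-periapsis v_p = √[μ(2/r₁ − 1/a_t)] = 4080 m/s.
Δv₁ = v_p − v_c1 = 845.6 m/s.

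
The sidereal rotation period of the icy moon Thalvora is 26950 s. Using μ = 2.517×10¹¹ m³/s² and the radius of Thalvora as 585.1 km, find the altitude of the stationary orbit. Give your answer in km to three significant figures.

A synchronous orbit has period T, so by Kepler's third law a = (μT²/4π²)^(1/3).
μT²/4π² = 2.517×10¹¹ × (2.695×10⁴)² / 39.48 = 4.631×10¹⁸ m³.
a = 1.667×10⁶ m = 1666.8 km.
Altitude h = a − R = 1666.8 − 585.1 = 1081.7 km.

h_sync ≈ 1080 km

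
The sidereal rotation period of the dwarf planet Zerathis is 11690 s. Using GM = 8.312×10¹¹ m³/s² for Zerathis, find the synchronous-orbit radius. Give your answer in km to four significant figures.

r_sync ≈ 1422 km

A synchronous orbit has period T, so by Kepler's third law a = (μT²/4π²)^(1/3).
μT²/4π² = 8.312×10¹¹ × (1.169×10⁴)² / 39.48 = 2.877×10¹⁸ m³.
a = 1.422×10⁶ m = 1422.3 km.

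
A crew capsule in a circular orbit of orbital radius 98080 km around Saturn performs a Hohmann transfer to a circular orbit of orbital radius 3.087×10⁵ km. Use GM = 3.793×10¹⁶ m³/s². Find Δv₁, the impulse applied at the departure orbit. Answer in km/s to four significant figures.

r₁ = 98080 km = 9.808×10⁷ m.
r₂ = 3.087×10⁵ km = 3.087×10⁸ m.
Transfer ellipse a_t = (r₁ + r₂)/2 = 2.034×10⁸ m.
At r₁: circular v_c1 = √(μ/r₁) = 19670 m/s; transfer-perikrone v_p = √[μ(2/r₁ − 1/a_t)] = 24230 m/s.
Δv₁ = v_p − v_c1 = 4562 m/s.
= 4.562 km/s.

Δv ≈ 4.562 km/s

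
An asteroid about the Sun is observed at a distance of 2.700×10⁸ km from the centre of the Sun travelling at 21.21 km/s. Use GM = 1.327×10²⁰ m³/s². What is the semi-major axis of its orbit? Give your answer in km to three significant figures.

a ≈ 2.49×10⁸ km

r = 2.700×10¹¹ m.
Specific orbital energy ε = v²/2 − μ/r = (21210)²/2 − 1.327×10²⁰/2.700×10¹¹ = -2.665×10⁸ J/kg.
Since ε = −μ/(2a), a = −μ/(2ε) = 2.489×10¹¹ m = 2.4892×10⁸ km.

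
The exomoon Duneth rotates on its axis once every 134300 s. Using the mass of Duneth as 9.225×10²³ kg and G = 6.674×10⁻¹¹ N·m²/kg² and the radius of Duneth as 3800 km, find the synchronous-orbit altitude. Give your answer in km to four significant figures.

h_sync ≈ 26610 km

μ = GM = 6.674×10⁻¹¹ × 9.225×10²³ = 6.157×10¹³ m³/s².
A synchronous orbit has period T, so by Kepler's third law a = (μT²/4π²)^(1/3).
μT²/4π² = 6.157×10¹³ × (1.343×10⁵)² / 39.48 = 2.813×10²² m³.
a = 3.041×10⁷ m = 30412 km.
Altitude h = a − R = 30412 − 3800 = 26612 km.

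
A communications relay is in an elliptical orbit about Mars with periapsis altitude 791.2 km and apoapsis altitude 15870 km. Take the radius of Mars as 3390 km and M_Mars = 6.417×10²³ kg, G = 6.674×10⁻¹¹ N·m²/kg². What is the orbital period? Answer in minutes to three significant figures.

T ≈ 642 minutes

μ = GM = 6.674×10⁻¹¹ × 6.417×10²³ = 4.283×10¹³ m³/s².
r_p = 3390 + 791.2 = 4181.2 km = 4.1812×10⁶ m.
r_a = 3390 + 15870 = 19260 km = 1.9260×10⁷ m.
Semi-major axis a = (r_p + r_a)/2 = (4181.2 + 19260)/2 = 11721 km = 1.172×10⁷ m.
By Kepler's third law T = 2π√(a³/μ) = 2π × 6.131×10³ = 3.853×10⁴ s.
= 642.1 minutes.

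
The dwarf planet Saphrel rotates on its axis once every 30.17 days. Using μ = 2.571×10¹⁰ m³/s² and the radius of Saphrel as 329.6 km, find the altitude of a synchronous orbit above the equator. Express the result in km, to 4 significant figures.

T = 30.17 days = 2.607×10⁶ s.
A synchronous orbit has period T, so by Kepler's third law a = (μT²/4π²)^(1/3).
μT²/4π² = 2.571×10¹⁰ × (2.607×10⁶)² / 39.48 = 4.425×10²¹ m³.
a = 1.642×10⁷ m = 16417 km.
Altitude h = a − R = 16417 − 329.6 = 16088 km.

h_sync ≈ 16090 km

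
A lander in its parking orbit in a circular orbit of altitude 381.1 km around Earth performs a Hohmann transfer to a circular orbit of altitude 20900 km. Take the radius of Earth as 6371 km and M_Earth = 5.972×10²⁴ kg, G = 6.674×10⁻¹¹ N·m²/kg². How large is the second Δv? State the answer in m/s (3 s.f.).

Δv ≈ 1410 m/s

μ = GM = 6.674×10⁻¹¹ × 5.972×10²⁴ = 3.986×10¹⁴ m³/s².
r₁ = 6371 + 381.1 = 6752.1 km = 6.7521×10⁶ m.
r₂ = 6371 + 20900 = 27271 km = 2.7271×10⁷ m.
Transfer ellipse a_t = (r₁ + r₂)/2 = 1.701×10⁷ m.
At r₁: circular v_c1 = √(μ/r₁) = 7683 m/s; transfer-perigee v_p = √[μ(2/r₁ − 1/a_t)] = 9728 m/s.
At r₂: circular v_c2 = √(μ/r₂) = 3823 m/s; transfer-apogee v_a = √[μ(2/r₂ − 1/a_t)] = 2409 m/s.
Δv₂ = v_c2 − v_a = 1414 m/s.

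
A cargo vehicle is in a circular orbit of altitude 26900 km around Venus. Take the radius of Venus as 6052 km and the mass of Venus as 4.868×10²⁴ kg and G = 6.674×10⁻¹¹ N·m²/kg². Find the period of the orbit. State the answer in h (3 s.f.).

T ≈ 18.3 h

μ = GM = 6.674×10⁻¹¹ × 4.868×10²⁴ = 3.249×10¹⁴ m³/s².
r = 6052 + 26900 = 32952 km = 3.2952×10⁷ m.
Kepler's third law: T = 2π√(r³/μ) = 2π√((3.295×10⁷)³ / 3.249×10¹⁴).
r³/μ = 1.101×10⁸ s², so T = 2π × 1.049×10⁴ = 6.594×10⁴ s.
Converting: 6.594×10⁴ s ÷ 3600 = 18.32 h.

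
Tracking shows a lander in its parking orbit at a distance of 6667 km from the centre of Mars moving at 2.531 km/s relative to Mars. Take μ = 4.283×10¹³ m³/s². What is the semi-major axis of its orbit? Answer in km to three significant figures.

r = 6.667×10⁶ m.
Vis-viva rearranged: 1/a = 2/r − v²/μ = 3.000×10⁻⁷ − 1.496×10⁻⁷ = 1.504×10⁻⁷ m⁻¹.
a = 6.648×10⁶ m = 6648.1 km.

a ≈ 6650 km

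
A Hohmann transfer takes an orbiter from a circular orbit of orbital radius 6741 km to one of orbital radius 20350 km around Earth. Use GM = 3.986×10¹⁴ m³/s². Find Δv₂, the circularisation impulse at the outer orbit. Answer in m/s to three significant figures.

r₁ = 6741 km = 6.741×10⁶ m.
r₂ = 20350 km = 2.035×10⁷ m.
Transfer ellipse a_t = (r₁ + r₂)/2 = 1.355×10⁷ m.
At r₁: circular v_c1 = √(μ/r₁) = 7690 m/s; transfer-perigee v_p = √[μ(2/r₁ − 1/a_t)] = 9425 m/s.
At r₂: circular v_c2 = √(μ/r₂) = 4426 m/s; transfer-apogee v_a = √[μ(2/r₂ − 1/a_t)] = 3122 m/s.
Δv₂ = v_c2 − v_a = 1304 m/s.

Δv ≈ 1300 m/s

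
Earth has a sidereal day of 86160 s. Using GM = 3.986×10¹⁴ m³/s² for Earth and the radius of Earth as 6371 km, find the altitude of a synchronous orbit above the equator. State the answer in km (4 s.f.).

h_sync ≈ 35790 km

A synchronous orbit has period T, so by Kepler's third law a = (μT²/4π²)^(1/3).
μT²/4π² = 3.986×10¹⁴ × (8.616×10⁴)² / 39.48 = 7.495×10²² m³.
a = 4.216×10⁷ m = 42163 km.
Altitude h = a − R = 42163 − 6371 = 35792 km.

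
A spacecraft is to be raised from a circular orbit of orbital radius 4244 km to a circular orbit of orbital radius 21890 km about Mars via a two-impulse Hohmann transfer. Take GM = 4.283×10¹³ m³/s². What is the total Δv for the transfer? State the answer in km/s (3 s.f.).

r₁ = 4244 km = 4.244×10⁶ m.
r₂ = 21890 km = 2.189×10⁷ m.
Transfer ellipse a_t = (r₁ + r₂)/2 = 1.307×10⁷ m.
At r₁: circular v_c1 = √(μ/r₁) = 3177 m/s; transfer-periapsis v_p = √[μ(2/r₁ − 1/a_t)] = 4112 m/s.
Δv₁ = v_p − v_c1 = 934.9 m/s.
At r₂: circular v_c2 = √(μ/r₂) = 1399 m/s; transfer-apoapsis v_a = √[μ(2/r₂ − 1/a_t)] = 797.2 m/s.
Δv₂ = v_c2 − v_a = 601.6 m/s.
Total Δv = Δv₁ + Δv₂ = 1537 m/s = 1.537 km/s.

Δv_total ≈ 1.54 km/s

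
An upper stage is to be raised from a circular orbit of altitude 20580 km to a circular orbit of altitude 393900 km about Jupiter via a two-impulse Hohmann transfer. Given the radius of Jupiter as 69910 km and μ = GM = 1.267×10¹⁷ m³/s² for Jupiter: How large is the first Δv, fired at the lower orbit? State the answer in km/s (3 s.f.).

Δv ≈ 11.0 km/s

r₁ = 69910 + 20580 = 90490 km = 9.0490×10⁷ m.
r₂ = 69910 + 393900 = 463810 km = 4.6381×10⁸ m.
Transfer ellipse a_t = (r₁ + r₂)/2 = 2.772×10⁸ m.
At r₁: circular v_c1 = √(μ/r₁) = 37420 m/s; transfer-perijove v_p = √[μ(2/r₁ − 1/a_t)] = 48410 m/s.
Δv₁ = v_p − v_c1 = 10990 m/s.
= 10.99 km/s.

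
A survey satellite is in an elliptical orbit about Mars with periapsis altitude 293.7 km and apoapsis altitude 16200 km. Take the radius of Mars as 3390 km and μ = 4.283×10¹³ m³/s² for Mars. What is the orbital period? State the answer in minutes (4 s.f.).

r_p = 3390 + 293.7 = 3683.7 km = 3.6837×10⁶ m.
r_a = 3390 + 16200 = 19590 km = 1.9590×10⁷ m.
Semi-major axis a = (r_p + r_a)/2 = (3683.7 + 19590)/2 = 11637 km = 1.164×10⁷ m.
By Kepler's third law T = 2π√(a³/μ) = 2π × 6.066×10³ = 3.811×10⁴ s.
= 635.2 minutes.

T ≈ 635.2 minutes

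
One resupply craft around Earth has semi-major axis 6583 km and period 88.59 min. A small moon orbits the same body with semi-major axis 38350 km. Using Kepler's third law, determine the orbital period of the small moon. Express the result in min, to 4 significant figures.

Kepler's third law: T² ∝ a³, so T₂ = T₁ (a₂/a₁)^(3/2).
a₂/a₁ = 5.826, (a₂/a₁)^(3/2) = 14.06.
T₂ = 88.59 × 14.06 = 1246 min.

T₂ ≈ 1246 min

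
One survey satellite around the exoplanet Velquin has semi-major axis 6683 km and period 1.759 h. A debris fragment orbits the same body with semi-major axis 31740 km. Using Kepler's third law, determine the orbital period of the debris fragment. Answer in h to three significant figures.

T₂ ≈ 18.2 h

Kepler's third law: T² ∝ a³, so T₂ = T₁ (a₂/a₁)^(3/2).
a₂/a₁ = 4.749, (a₂/a₁)^(3/2) = 10.35.
T₂ = 1.759 × 10.35 = 18.21 h.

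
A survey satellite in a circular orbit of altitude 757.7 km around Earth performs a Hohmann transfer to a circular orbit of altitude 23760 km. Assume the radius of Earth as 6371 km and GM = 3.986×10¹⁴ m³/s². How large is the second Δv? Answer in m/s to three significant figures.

Δv ≈ 1390 m/s

r₁ = 6371 + 757.7 = 7128.7 km = 7.1287×10⁶ m.
r₂ = 6371 + 23760 = 30131 km = 3.0131×10⁷ m.
Transfer ellipse a_t = (r₁ + r₂)/2 = 1.863×10⁷ m.
At r₁: circular v_c1 = √(μ/r₁) = 7478 m/s; transfer-perigee v_p = √[μ(2/r₁ − 1/a_t)] = 9510 m/s.
At r₂: circular v_c2 = √(μ/r₂) = 3637 m/s; transfer-apogee v_a = √[μ(2/r₂ − 1/a_t)] = 2250 m/s.
Δv₂ = v_c2 − v_a = 1387 m/s.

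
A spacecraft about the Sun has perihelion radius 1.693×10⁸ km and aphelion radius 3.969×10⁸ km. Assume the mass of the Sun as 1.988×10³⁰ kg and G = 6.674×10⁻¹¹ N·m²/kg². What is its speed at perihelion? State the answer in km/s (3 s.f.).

μ = GM = 6.674×10⁻¹¹ × 1.988×10³⁰ = 1.327×10²⁰ m³/s².
Semi-major axis a = (r_p + r_a)/2 = 2.8310×10⁸ km = 2.831×10¹¹ m.
Vis-viva: v² = μ(2/r − 1/a) = 1.327×10²⁰ × (1.181×10⁻¹¹ − 3.532×10⁻¹²) = 1.099×10⁹ m²/s².
v = 33150 m/s = 33.15 km/s.

v ≈ 33.1 km/s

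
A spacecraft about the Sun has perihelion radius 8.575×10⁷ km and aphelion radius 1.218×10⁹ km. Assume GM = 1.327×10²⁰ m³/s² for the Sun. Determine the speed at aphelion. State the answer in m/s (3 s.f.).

Semi-major axis a = (r_p + r_a)/2 = 6.5188×10⁸ km = 6.519×10¹¹ m.
Vis-viva: v² = μ(2/r − 1/a) = 1.327×10²⁰ × (1.642×10⁻¹² − 1.534×10⁻¹²) = 1.433×10⁷ m²/s².
v = 3786 m/s.

v ≈ 3790 m/s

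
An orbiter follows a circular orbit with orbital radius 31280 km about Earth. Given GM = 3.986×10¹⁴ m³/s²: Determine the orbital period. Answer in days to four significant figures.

r = 31280 km = 3.128×10⁷ m.
Kepler's third law: T = 2π√(r³/μ) = 2π√((3.128×10⁷)³ / 3.986×10¹⁴).
r³/μ = 7.678×10⁷ s², so T = 2π × 8.763×10³ = 5.506×10⁴ s.
Converting: 5.506×10⁴ s ÷ 86400 = 0.6372 days.

T ≈ 0.6372 days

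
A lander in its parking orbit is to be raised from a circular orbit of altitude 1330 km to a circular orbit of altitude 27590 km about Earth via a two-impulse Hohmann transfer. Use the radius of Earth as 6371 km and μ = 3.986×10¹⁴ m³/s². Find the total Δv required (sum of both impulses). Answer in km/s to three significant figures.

r₁ = 6371 + 1330 = 7701.0 km = 7.7010×10⁶ m.
r₂ = 6371 + 27590 = 33961 km = 3.3961×10⁷ m.
Transfer ellipse a_t = (r₁ + r₂)/2 = 2.083×10⁷ m.
At r₁: circular v_c1 = √(μ/r₁) = 7194 m/s; transfer-perigee v_p = √[μ(2/r₁ − 1/a_t)] = 9186 m/s.
Δv₁ = v_p − v_c1 = 1992 m/s.
At r₂: circular v_c2 = √(μ/r₂) = 3426 m/s; transfer-apogee v_a = √[μ(2/r₂ − 1/a_t)] = 2083 m/s.
Δv₂ = v_c2 − v_a = 1343 m/s.
Total Δv = Δv₁ + Δv₂ = 3335 m/s = 3.335 km/s.

Δv_total ≈ 3.33 km/s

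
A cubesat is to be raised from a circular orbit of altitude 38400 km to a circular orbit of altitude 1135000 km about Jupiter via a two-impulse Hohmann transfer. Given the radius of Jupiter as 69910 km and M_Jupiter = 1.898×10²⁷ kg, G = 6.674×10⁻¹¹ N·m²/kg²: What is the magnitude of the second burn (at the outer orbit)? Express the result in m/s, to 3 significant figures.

Δv ≈ 6090 m/s

μ = GM = 6.674×10⁻¹¹ × 1.898×10²⁷ = 1.267×10¹⁷ m³/s².
r₁ = 69910 + 38400 = 108310 km = 1.0831×10⁸ m.
r₂ = 69910 + 1135000 = 1204900 km = 1.2049×10⁹ m.
Transfer ellipse a_t = (r₁ + r₂)/2 = 6.566×10⁸ m.
At r₁: circular v_c1 = √(μ/r₁) = 34200 m/s; transfer-perijove v_p = √[μ(2/r₁ − 1/a_t)] = 46330 m/s.
At r₂: circular v_c2 = √(μ/r₂) = 10250 m/s; transfer-apojove v_a = √[μ(2/r₂ − 1/a_t)] = 4164 m/s.
Δv₂ = v_c2 − v_a = 6089 m/s.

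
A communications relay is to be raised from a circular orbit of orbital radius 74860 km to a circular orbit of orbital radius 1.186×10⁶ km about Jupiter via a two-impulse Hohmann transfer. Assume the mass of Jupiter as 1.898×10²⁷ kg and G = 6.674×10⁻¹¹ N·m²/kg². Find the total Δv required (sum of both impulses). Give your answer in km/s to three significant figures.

Δv_total ≈ 22.1 km/s

μ = GM = 6.674×10⁻¹¹ × 1.898×10²⁷ = 1.267×10¹⁷ m³/s².
r₁ = 74860 km = 7.486×10⁷ m.
r₂ = 1.186×10⁶ km = 1.186×10⁹ m.
Transfer ellipse a_t = (r₁ + r₂)/2 = 6.304×10⁸ m.
At r₁: circular v_c1 = √(μ/r₁) = 41140 m/s; transfer-perijove v_p = √[μ(2/r₁ − 1/a_t)] = 56420 m/s.
Δv₁ = v_p − v_c1 = 15290 m/s.
At r₂: circular v_c2 = √(μ/r₂) = 10330 m/s; transfer-apojove v_a = √[μ(2/r₂ − 1/a_t)] = 3561 m/s.
Δv₂ = v_c2 − v_a = 6773 m/s.
Total Δv = Δv₁ + Δv₂ = 22060 m/s = 22.06 km/s.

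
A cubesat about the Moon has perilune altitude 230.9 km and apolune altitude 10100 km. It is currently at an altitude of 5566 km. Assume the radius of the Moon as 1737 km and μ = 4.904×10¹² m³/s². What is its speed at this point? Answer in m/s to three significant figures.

v ≈ 795 m/s

r_p = 1737 + 230.9 = 1967.9 km = 1.9679×10⁶ m.
r_a = 1737 + 10100 = 11837 km = 1.1837×10⁷ m.
r = 1737 + 5566 = 7303.0 km = 7.303×10⁶ m.
Semi-major axis a = (r_p + r_a)/2 = 6902.4 km = 6.902×10⁶ m.
Vis-viva: v² = μ(2/r − 1/a) = 4.904×10¹² × (2.739×10⁻⁷ − 1.449×10⁻⁷) = 6.325×10⁵ m²/s².
v = 795.3 m/s.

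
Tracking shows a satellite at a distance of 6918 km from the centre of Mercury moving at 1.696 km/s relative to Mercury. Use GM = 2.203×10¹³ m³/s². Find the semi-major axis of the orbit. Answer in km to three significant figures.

r = 6.918×10⁶ m.
Specific orbital energy ε = v²/2 − μ/r = (1696)²/2 − 2.203×10¹³/6.918×10⁶ = -1.746×10⁶ J/kg.
Since ε = −μ/(2a), a = −μ/(2ε) = 6.308×10⁶ m = 6307.8 km.

a ≈ 6310 km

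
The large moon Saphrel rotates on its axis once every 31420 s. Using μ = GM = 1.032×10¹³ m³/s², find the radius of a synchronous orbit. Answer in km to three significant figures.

r_sync ≈ 6370 km

A synchronous orbit has period T, so by Kepler's third law a = (μT²/4π²)^(1/3).
μT²/4π² = 1.032×10¹³ × (3.142×10⁴)² / 39.48 = 2.581×10²⁰ m³.
a = 6.367×10⁶ m = 6366.6 km.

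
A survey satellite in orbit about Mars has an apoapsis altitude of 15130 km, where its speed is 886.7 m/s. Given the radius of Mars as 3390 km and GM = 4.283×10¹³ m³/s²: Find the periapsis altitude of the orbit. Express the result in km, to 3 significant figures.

periapsis altitude ≈ 403 km

r_a = 3390 + 15130 = 18520 km = 1.852×10⁷ m.
Specific energy ε = v²/2 − μ/r = -1.920×10⁶ J/kg, so a = −μ/(2ε) = 1.116×10⁷ m.
The apsides satisfy r_p + r_a = 2a, so the periapsis radius is 2a − r_a = 3.793×10⁶ m = 3792.9 km.
Periapsis altitude = 3792.9 − 3390 = 402.91 km.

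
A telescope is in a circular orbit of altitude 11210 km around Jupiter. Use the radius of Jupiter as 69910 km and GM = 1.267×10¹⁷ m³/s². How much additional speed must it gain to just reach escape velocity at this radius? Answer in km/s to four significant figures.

r = 69910 + 11210 = 81120 km = 8.1120×10⁷ m.
Circular speed v_c = √(μ/r) = 39520 m/s.
Escape speed v_esc = √(2μ/r) = √2 × v_c = 55890 m/s.
Δv = v_esc − v_c = 16370 m/s = 16.37 km/s.

Δv ≈ 16.37 km/s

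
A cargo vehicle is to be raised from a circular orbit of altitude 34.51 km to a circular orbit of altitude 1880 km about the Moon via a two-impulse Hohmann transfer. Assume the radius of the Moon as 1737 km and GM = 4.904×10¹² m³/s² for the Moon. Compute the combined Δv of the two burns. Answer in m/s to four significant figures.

r₁ = 1737 + 34.51 = 1771.5 km = 1.7715×10⁶ m.
r₂ = 1737 + 1880 = 3617.0 km = 3.6170×10⁶ m.
Transfer ellipse a_t = (r₁ + r₂)/2 = 2.694×10⁶ m.
At r₁: circular v_c1 = √(μ/r₁) = 1664 m/s; transfer-perilune v_p = √[μ(2/r₁ − 1/a_t)] = 1928 m/s.
Δv₁ = v_p − v_c1 = 264.0 m/s.
At r₂: circular v_c2 = √(μ/r₂) = 1164 m/s; transfer-apolune v_a = √[μ(2/r₂ − 1/a_t)] = 944.2 m/s.
Δv₂ = v_c2 − v_a = 220.2 m/s.
Total Δv = Δv₁ + Δv₂ = 484.2 m/s.

Δv_total ≈ 484.2 m/s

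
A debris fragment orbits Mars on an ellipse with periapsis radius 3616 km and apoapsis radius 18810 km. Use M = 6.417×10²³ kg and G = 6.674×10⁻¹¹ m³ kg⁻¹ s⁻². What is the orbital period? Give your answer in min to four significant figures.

T ≈ 600.8 min

μ = GM = 6.674×10⁻¹¹ × 6.417×10²³ = 4.283×10¹³ m³/s².
Semi-major axis a = (r_p + r_a)/2 = (3616.0 + 18810)/2 = 11213 km = 1.121×10⁷ m.
By Kepler's third law T = 2π√(a³/μ) = 2π × 5.738×10³ = 3.605×10⁴ s.
= 600.8 min.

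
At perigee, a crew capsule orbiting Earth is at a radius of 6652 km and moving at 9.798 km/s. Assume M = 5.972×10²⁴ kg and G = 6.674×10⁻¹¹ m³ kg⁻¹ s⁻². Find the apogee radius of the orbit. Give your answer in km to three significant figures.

apogee radius ≈ 26800 km

μ = GM = 6.674×10⁻¹¹ × 5.972×10²⁴ = 3.986×10¹⁴ m³/s².
r_p = 6.652×10⁶ m.
Specific energy ε = v²/2 − μ/r = -1.192×10⁷ J/kg, so a = −μ/(2ε) = 1.672×10⁷ m.
The apsides satisfy r_p + r_a = 2a, so the apogee radius is 2a − r_p = 2.679×10⁷ m = 26793 km.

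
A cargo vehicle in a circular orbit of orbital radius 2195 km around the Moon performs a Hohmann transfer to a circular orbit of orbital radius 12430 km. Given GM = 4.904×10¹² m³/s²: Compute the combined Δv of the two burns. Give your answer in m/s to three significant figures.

Δv_total ≈ 738 m/s

r₁ = 2195 km = 2.195×10⁶ m.
r₂ = 12430 km = 1.243×10⁷ m.
Transfer ellipse a_t = (r₁ + r₂)/2 = 7.312×10⁶ m.
At r₁: circular v_c1 = √(μ/r₁) = 1495 m/s; transfer-perilune v_p = √[μ(2/r₁ − 1/a_t)] = 1949 m/s.
Δv₁ = v_p − v_c1 = 454.1 m/s.
At r₂: circular v_c2 = √(μ/r₂) = 628.1 m/s; transfer-apolune v_a = √[μ(2/r₂ − 1/a_t)] = 344.1 m/s.
Δv₂ = v_c2 − v_a = 284.0 m/s.
Total Δv = Δv₁ + Δv₂ = 738.0 m/s.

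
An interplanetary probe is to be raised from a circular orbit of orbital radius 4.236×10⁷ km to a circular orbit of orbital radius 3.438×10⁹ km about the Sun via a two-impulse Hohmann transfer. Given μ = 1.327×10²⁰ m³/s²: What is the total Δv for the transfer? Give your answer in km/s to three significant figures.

r₁ = 4.236×10⁷ km = 4.236×10¹⁰ m.
r₂ = 3.438×10⁹ km = 3.438×10¹² m.
Transfer ellipse a_t = (r₁ + r₂)/2 = 1.740×10¹² m.
At r₁: circular v_c1 = √(μ/r₁) = 55970 m/s; transfer-perihelion v_p = √[μ(2/r₁ − 1/a_t)] = 78670 m/s.
Δv₁ = v_p − v_c1 = 22700 m/s.
At r₂: circular v_c2 = √(μ/r₂) = 6213 m/s; transfer-aphelion v_a = √[μ(2/r₂ − 1/a_t)] = 969.3 m/s.
Δv₂ = v_c2 − v_a = 5243 m/s.
Total Δv = Δv₁ + Δv₂ = 27940 m/s = 27.94 km/s.

Δv_total ≈ 27.9 km/s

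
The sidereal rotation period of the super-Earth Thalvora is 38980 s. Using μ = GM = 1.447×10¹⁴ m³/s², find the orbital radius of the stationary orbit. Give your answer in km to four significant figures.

r_sync ≈ 17730 km

A synchronous orbit has period T, so by Kepler's third law a = (μT²/4π²)^(1/3).
μT²/4π² = 1.447×10¹⁴ × (3.898×10⁴)² / 39.48 = 5.569×10²¹ m³.
a = 1.773×10⁷ m = 17725 km.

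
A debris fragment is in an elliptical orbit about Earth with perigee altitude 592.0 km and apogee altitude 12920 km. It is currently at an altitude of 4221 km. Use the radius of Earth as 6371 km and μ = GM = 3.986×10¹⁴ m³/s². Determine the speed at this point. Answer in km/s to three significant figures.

r_p = 6371 + 592.0 = 6963.0 km = 6.9630×10⁶ m.
r_a = 6371 + 12920 = 19291 km = 1.9291×10⁷ m.
r = 6371 + 4221 = 10592 km = 1.059×10⁷ m.
Semi-major axis a = (r_p + r_a)/2 = 13127 km = 1.313×10⁷ m.
Vis-viva: v² = μ(2/r − 1/a) = 3.986×10¹⁴ × (1.888×10⁻⁷ − 7.618×10⁻⁸) = 4.490×10⁷ m²/s².
v = 6701 m/s = 6.701 km/s.

v ≈ 6.70 km/s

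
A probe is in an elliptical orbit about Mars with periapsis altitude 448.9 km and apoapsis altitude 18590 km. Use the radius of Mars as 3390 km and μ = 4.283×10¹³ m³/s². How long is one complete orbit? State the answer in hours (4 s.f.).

T ≈ 12.37 hours

r_p = 3390 + 448.9 = 3838.9 km = 3.8389×10⁶ m.
r_a = 3390 + 18590 = 21980 km = 2.1980×10⁷ m.
Semi-major axis a = (r_p + r_a)/2 = (3838.9 + 21980)/2 = 12909 km = 1.291×10⁷ m.
By Kepler's third law T = 2π√(a³/μ) = 2π × 7.087×10³ = 4.453×10⁴ s.
= 12.37 hours.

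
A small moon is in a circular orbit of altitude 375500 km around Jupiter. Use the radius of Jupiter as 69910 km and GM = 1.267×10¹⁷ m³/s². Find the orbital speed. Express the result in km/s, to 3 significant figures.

r = 69910 + 375500 = 445410 km = 4.4541×10⁸ m.
For a circular orbit v = √(μ/r) = √(1.267×10¹⁷ / 4.454×10⁸) = √(2.845×10⁸) = 16870 m/s.
That is 16.87 km/s.

v ≈ 16.9 km/s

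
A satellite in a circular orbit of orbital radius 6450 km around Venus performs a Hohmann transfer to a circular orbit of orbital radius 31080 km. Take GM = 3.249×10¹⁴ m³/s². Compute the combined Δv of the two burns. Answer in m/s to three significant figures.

Δv_total ≈ 3370 m/s

r₁ = 6450 km = 6.450×10⁶ m.
r₂ = 31080 km = 3.108×10⁷ m.
Transfer ellipse a_t = (r₁ + r₂)/2 = 1.876×10⁷ m.
At r₁: circular v_c1 = √(μ/r₁) = 7097 m/s; transfer-periapsis v_p = √[μ(2/r₁ − 1/a_t)] = 9134 m/s.
Δv₁ = v_p − v_c1 = 2037 m/s.
At r₂: circular v_c2 = √(μ/r₂) = 3233 m/s; transfer-apoapsis v_a = √[μ(2/r₂ − 1/a_t)] = 1896 m/s.
Δv₂ = v_c2 − v_a = 1338 m/s.
Total Δv = Δv₁ + Δv₂ = 3374 m/s.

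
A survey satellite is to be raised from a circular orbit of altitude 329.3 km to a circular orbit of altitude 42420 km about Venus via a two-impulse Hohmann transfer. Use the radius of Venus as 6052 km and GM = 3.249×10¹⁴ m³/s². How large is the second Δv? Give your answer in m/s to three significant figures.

Δv ≈ 1340 m/s

r₁ = 6052 + 329.3 = 6381.3 km = 6.3813×10⁶ m.
r₂ = 6052 + 42420 = 48472 km = 4.8472×10⁷ m.
Transfer ellipse a_t = (r₁ + r₂)/2 = 2.743×10⁷ m.
At r₁: circular v_c1 = √(μ/r₁) = 7135 m/s; transfer-periapsis v_p = √[μ(2/r₁ − 1/a_t)] = 9486 m/s.
At r₂: circular v_c2 = √(μ/r₂) = 2589 m/s; transfer-apoapsis v_a = √[μ(2/r₂ − 1/a_t)] = 1249 m/s.
Δv₂ = v_c2 − v_a = 1340 m/s.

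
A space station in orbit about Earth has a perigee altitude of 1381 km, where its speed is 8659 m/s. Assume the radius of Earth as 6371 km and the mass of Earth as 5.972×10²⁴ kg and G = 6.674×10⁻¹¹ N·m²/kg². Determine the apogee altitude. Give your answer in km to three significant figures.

apogee altitude ≈ 14500 km

μ = GM = 6.674×10⁻¹¹ × 5.972×10²⁴ = 3.986×10¹⁴ m³/s².
r_p = 6371 + 1381 = 7752.0 km = 7.752×10⁶ m.
Specific energy ε = v²/2 − μ/r = -1.393×10⁷ J/kg, so a = −μ/(2ε) = 1.431×10⁷ m.
The apsides satisfy r_p + r_a = 2a, so the apogee radius is 2a − r_p = 2.087×10⁷ m = 20868 km.
Apogee altitude = 20868 − 6371 = 14497 km.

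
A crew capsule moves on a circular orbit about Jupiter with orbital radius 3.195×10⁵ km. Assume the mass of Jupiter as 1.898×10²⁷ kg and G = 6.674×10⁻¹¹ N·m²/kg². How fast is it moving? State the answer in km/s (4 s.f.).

v ≈ 19.91 km/s

μ = GM = 6.674×10⁻¹¹ × 1.898×10²⁷ = 1.267×10¹⁷ m³/s².
r = 3.195×10⁵ km = 3.195×10⁸ m.
For a circular orbit v = √(μ/r) = √(1.267×10¹⁷ / 3.195×10⁸) = √(3.965×10⁸) = 19910 m/s.
That is 19.91 km/s.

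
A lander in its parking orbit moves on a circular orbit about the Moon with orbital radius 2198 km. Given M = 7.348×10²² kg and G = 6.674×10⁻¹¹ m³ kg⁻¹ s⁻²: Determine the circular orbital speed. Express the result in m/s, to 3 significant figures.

v ≈ 1490 m/s

μ = GM = 6.674×10⁻¹¹ × 7.348×10²² = 4.904×10¹² m³/s².
r = 2198 km = 2.198×10⁶ m.
For a circular orbit v = √(μ/r) = √(4.904×10¹² / 2.198×10⁶) = √(2.231×10⁶) = 1494 m/s.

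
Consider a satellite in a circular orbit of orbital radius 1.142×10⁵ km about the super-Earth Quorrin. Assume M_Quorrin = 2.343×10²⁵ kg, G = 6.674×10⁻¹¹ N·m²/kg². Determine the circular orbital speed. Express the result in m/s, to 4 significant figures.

v ≈ 3700 m/s

μ = GM = 6.674×10⁻¹¹ × 2.343×10²⁵ = 1.564×10¹⁵ m³/s².
r = 1.142×10⁵ km = 1.142×10⁸ m.
For a circular orbit v = √(μ/r) = √(1.564×10¹⁵ / 1.142×10⁸) = √(1.369×10⁷) = 3700 m/s.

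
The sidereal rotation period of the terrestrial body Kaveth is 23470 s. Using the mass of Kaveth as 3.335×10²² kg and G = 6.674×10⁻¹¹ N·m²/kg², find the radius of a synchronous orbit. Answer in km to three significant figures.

r_sync ≈ 3140 km

μ = GM = 6.674×10⁻¹¹ × 3.335×10²² = 2.226×10¹² m³/s².
A synchronous orbit has period T, so by Kepler's third law a = (μT²/4π²)^(1/3).
μT²/4π² = 2.226×10¹² × (2.347×10⁴)² / 39.48 = 3.106×10¹⁹ m³.
a = 3.143×10⁶ m = 3143.3 km.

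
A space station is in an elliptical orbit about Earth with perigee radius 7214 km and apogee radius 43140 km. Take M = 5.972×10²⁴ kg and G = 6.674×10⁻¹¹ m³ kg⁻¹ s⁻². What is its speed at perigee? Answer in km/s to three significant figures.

μ = GM = 6.674×10⁻¹¹ × 5.972×10²⁴ = 3.986×10¹⁴ m³/s².
Semi-major axis a = (r_p + r_a)/2 = 25177 km = 2.518×10⁷ m.
Vis-viva: v² = μ(2/r − 1/a) = 3.986×10¹⁴ × (2.772×10⁻⁷ − 3.972×10⁻⁸) = 9.467×10⁷ m²/s².
v = 9730 m/s = 9.730 km/s.

v ≈ 9.73 km/s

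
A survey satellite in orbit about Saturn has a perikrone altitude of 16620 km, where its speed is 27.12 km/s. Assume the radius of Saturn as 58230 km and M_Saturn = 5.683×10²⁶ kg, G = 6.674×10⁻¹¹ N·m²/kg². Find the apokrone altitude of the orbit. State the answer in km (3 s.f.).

apokrone altitude ≈ 1.40×10⁵ km

μ = GM = 6.674×10⁻¹¹ × 5.683×10²⁶ = 3.793×10¹⁶ m³/s².
r_p = 58230 + 16620 = 74850 km = 7.485×10⁷ m.
Specific energy ε = v²/2 − μ/r = -1.390×10⁸ J/kg, so a = −μ/(2ε) = 1.365×10⁸ m.
The apsides satisfy r_p + r_a = 2a, so the apokrone radius is 2a − r_p = 1.981×10⁸ m = 1.9806×10⁵ km.
Apokrone altitude = 1.9806×10⁵ − 58230 = 1.3983×10⁵ km.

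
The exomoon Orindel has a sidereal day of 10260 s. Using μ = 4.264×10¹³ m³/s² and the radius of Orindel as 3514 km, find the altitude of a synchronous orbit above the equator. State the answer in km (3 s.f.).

h_sync ≈ 1330 km

A synchronous orbit has period T, so by Kepler's third law a = (μT²/4π²)^(1/3).
μT²/4π² = 4.264×10¹³ × (1.026×10⁴)² / 39.48 = 1.137×10²⁰ m³.
a = 4.845×10⁶ m = 4844.5 km.
Altitude h = a − R = 4844.5 − 3514 = 1330.5 km.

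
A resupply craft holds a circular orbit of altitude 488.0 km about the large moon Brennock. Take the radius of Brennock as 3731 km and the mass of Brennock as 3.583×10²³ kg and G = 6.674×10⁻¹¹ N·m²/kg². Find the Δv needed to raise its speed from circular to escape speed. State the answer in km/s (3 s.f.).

Δv ≈ 0.986 km/s

μ = GM = 6.674×10⁻¹¹ × 3.583×10²³ = 2.391×10¹³ m³/s².
r = 3731 + 488.0 = 4219.0 km = 4.2190×10⁶ m.
Circular speed v_c = √(μ/r) = 2381 m/s.
Escape speed v_esc = √(2μ/r) = √2 × v_c = 3367 m/s.
Δv = v_esc − v_c = 986.1 m/s = 0.9861 km/s.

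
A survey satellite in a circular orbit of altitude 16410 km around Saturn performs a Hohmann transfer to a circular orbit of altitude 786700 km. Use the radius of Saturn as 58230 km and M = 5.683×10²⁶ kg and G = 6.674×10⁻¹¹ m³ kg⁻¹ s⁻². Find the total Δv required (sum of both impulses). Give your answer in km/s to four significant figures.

Δv_total ≈ 12.02 km/s

μ = GM = 6.674×10⁻¹¹ × 5.683×10²⁶ = 3.793×10¹⁶ m³/s².
r₁ = 58230 + 16410 = 74640 km = 7.4640×10⁷ m.
r₂ = 58230 + 786700 = 844930 km = 8.4493×10⁸ m.
Transfer ellipse a_t = (r₁ + r₂)/2 = 4.598×10⁸ m.
At r₁: circular v_c1 = √(μ/r₁) = 22540 m/s; transfer-perikrone v_p = √[μ(2/r₁ − 1/a_t)] = 30560 m/s.
Δv₁ = v_p − v_c1 = 8016 m/s.
At r₂: circular v_c2 = √(μ/r₂) = 6700 m/s; transfer-apokrone v_a = √[μ(2/r₂ − 1/a_t)] = 2699 m/s.
Δv₂ = v_c2 − v_a = 4000 m/s.
Total Δv = Δv₁ + Δv₂ = 12020 m/s = 12.02 km/s.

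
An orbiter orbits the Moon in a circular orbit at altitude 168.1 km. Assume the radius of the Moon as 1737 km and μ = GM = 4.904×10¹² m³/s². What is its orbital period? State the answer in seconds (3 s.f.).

r = 1737 + 168.1 = 1905.1 km = 1.9051×10⁶ m.
Kepler's third law: T = 2π√(r³/μ) = 2π√((1.905×10⁶)³ / 4.904×10¹²).
r³/μ = 1.410×10⁶ s², so T = 2π × 1.187×10³ = 7.461×10³ s.

T ≈ 7460 seconds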